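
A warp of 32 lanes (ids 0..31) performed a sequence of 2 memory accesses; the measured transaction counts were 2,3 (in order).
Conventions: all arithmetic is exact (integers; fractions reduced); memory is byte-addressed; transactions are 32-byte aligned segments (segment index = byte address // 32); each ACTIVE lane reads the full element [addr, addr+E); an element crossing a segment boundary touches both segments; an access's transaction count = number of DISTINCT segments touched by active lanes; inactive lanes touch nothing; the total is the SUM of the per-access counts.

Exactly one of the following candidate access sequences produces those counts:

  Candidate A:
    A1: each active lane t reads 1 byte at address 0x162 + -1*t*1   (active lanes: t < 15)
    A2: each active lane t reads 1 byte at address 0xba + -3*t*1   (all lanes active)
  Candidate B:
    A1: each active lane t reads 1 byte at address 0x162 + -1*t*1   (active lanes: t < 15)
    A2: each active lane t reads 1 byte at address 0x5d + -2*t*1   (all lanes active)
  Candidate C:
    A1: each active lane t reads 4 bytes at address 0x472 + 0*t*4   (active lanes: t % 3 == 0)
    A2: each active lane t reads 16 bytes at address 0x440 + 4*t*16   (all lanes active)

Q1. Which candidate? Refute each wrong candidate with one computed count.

A: A2 gives 4 transactions, not 3
C: A1 gives 1 transaction, not 2
B: all counts match (2,3)

Answer: B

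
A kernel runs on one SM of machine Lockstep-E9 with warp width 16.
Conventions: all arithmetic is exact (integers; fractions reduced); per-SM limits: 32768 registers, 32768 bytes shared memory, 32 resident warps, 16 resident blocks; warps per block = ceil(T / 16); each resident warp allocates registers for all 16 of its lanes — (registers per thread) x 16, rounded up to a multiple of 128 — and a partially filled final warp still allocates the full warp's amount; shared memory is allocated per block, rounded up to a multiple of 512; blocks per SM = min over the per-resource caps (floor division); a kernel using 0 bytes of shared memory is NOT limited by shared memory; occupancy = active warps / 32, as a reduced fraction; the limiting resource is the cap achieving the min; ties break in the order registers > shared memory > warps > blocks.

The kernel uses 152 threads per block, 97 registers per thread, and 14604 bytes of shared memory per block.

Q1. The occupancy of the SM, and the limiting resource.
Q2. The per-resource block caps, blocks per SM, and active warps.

Answer: occupancy 5/16, limited by registers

registers: 1 block
shared memory: 2 blocks
warps: 3 blocks
blocks: 16 blocks

Answer: 1 block, 10 active warps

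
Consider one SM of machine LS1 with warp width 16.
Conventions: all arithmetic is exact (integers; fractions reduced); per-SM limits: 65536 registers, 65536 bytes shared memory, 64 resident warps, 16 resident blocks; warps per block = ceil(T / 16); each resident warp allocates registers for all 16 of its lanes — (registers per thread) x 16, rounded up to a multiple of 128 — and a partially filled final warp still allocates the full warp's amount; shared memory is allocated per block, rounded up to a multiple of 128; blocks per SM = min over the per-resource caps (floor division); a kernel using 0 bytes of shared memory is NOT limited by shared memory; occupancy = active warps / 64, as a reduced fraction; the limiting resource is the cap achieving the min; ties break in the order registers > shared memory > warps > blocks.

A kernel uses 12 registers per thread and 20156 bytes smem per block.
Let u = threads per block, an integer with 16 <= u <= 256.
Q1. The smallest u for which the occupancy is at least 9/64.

Answer: u = 33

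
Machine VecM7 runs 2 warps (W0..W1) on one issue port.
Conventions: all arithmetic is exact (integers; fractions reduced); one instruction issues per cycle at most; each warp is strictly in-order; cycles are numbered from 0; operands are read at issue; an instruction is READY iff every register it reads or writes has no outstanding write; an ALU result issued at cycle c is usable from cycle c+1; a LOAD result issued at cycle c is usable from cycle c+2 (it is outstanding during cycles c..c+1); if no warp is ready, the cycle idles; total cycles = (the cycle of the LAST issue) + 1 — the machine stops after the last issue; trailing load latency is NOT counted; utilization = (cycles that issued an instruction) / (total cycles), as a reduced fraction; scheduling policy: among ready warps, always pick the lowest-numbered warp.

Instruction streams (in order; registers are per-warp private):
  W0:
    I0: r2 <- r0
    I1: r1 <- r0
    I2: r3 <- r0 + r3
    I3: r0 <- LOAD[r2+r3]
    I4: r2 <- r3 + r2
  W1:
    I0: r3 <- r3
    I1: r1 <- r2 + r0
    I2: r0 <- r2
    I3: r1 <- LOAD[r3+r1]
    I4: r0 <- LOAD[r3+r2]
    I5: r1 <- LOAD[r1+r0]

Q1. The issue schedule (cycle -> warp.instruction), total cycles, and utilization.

cycle 0: W0.I0
cycle 1: W0.I1
cycle 2: W0.I2
cycle 3: W0.I3
cycle 4: W0.I4
cycle 5: W1.I0
cycle 6: W1.I1
cycle 7: W1.I2
cycle 8: W1.I3
cycle 9: W1.I4
cycle 10: idle
cycle 11: W1.I5

Answer: 12 cycles, utilization 11/12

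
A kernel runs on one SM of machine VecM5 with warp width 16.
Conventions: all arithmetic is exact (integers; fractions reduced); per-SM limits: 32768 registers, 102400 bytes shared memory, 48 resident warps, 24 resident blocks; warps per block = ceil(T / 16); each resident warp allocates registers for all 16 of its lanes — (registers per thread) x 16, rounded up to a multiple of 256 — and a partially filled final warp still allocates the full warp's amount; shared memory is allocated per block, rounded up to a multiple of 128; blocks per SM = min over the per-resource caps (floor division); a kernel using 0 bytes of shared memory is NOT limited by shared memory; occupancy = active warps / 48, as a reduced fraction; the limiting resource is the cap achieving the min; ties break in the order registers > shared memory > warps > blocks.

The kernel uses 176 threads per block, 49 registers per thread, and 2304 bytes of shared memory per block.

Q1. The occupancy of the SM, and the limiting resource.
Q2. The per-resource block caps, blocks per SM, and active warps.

Answer: occupancy 11/24, limited by registers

registers: 2 blocks
shared memory: 44 blocks
warps: 4 blocks
blocks: 24 blocks

Answer: 2 blocks, 22 active warps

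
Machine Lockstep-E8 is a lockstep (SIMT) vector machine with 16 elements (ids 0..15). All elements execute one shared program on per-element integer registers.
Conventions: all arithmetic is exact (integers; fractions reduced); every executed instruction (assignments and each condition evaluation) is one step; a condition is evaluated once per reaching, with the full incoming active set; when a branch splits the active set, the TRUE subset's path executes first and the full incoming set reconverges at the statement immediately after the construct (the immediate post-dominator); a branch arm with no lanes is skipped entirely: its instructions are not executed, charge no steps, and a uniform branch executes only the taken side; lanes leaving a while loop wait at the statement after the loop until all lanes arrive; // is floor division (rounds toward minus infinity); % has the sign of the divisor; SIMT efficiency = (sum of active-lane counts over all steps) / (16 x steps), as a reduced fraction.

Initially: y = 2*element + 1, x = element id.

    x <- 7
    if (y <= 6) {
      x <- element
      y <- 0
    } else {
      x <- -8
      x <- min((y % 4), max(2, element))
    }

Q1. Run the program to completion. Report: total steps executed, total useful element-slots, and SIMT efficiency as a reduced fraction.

Answer: 6 steps, 64 useful, 2/3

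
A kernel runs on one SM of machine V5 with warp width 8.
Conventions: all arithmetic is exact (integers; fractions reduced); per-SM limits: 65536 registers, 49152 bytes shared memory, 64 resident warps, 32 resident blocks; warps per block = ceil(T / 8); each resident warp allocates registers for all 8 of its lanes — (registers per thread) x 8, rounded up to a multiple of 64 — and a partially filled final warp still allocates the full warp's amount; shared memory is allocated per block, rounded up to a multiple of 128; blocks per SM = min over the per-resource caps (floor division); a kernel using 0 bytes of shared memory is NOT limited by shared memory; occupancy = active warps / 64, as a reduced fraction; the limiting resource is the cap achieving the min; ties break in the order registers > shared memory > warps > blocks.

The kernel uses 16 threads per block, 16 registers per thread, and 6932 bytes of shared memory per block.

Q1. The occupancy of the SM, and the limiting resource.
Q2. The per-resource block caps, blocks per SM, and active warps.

Answer: occupancy 3/16, limited by shared memory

registers: 256 blocks
shared memory: 6 blocks
warps: 32 blocks
blocks: 32 blocks

Answer: 6 blocks, 12 active warps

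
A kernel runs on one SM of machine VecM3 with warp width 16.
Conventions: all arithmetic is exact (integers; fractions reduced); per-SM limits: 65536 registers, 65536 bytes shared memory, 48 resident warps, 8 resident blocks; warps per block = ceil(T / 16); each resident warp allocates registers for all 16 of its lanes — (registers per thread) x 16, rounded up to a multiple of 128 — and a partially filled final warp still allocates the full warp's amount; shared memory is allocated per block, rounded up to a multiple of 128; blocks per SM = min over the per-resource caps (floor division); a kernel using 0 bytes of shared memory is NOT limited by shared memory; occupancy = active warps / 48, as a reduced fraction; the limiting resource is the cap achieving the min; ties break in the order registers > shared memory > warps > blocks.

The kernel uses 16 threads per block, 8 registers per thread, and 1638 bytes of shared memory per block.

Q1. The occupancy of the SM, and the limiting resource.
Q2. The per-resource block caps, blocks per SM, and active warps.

Answer: occupancy 1/6, limited by blocks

registers: 512 blocks
shared memory: 39 blocks
warps: 48 blocks
blocks: 8 blocks

Answer: 8 blocks, 8 active warps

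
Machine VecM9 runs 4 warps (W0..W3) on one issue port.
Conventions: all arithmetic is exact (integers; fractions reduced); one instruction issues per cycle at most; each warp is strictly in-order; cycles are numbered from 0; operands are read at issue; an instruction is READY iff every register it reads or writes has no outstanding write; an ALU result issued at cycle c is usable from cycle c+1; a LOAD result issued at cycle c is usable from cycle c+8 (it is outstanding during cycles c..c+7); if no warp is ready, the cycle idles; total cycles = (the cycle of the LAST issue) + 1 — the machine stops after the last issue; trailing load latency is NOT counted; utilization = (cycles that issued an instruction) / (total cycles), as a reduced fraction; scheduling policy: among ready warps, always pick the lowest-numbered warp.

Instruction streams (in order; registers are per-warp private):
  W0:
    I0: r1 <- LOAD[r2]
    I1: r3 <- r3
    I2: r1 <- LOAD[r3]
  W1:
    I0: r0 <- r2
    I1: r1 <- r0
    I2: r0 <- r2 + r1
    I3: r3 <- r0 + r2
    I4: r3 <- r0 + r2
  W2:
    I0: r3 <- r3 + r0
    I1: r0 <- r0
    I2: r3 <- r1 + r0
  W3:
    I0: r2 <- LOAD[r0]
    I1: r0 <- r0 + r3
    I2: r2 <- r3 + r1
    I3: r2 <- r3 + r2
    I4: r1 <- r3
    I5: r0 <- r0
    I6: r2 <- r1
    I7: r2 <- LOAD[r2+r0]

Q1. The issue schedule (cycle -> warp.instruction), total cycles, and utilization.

cycle 0: W0.I0
cycle 1: W0.I1
cycle 2: W1.I0
cycle 3: W1.I1
cycle 4: W1.I2
cycle 5: W1.I3
cycle 6: W1.I4
cycle 7: W2.I0
cycle 8: W0.I2
cycle 9: W2.I1
cycle 10: W2.I2
cycle 11: W3.I0
cycle 12: W3.I1
cycle 13: idle
cycle 14: idle
cycle 15: idle
cycle 16: idle
cycle 17: idle
cycle 18: idle
cycle 19: W3.I2
cycle 20: W3.I3
cycle 21: W3.I4
cycle 22: W3.I5
cycle 23: W3.I6
cycle 24: W3.I7

Answer: 25 cycles, utilization 19/25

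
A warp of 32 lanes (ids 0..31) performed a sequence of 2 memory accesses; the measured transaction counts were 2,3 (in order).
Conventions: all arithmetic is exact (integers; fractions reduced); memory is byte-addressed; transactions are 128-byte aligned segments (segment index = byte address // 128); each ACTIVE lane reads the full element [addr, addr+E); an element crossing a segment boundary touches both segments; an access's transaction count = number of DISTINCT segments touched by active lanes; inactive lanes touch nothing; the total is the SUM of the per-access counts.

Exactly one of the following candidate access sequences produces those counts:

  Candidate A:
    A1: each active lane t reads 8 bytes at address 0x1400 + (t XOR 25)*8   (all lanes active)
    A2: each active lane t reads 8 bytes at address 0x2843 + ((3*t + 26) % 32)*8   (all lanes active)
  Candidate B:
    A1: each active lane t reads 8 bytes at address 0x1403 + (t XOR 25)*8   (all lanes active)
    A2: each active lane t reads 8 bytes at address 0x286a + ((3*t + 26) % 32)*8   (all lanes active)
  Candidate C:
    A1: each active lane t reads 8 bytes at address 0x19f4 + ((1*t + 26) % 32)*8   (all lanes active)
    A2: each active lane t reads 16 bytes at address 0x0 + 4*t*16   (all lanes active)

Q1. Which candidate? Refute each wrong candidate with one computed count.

B: A1 gives 3 transactions, not 2
C: A1 gives 3 transactions, not 2
A: all counts match (2,3)

Answer: A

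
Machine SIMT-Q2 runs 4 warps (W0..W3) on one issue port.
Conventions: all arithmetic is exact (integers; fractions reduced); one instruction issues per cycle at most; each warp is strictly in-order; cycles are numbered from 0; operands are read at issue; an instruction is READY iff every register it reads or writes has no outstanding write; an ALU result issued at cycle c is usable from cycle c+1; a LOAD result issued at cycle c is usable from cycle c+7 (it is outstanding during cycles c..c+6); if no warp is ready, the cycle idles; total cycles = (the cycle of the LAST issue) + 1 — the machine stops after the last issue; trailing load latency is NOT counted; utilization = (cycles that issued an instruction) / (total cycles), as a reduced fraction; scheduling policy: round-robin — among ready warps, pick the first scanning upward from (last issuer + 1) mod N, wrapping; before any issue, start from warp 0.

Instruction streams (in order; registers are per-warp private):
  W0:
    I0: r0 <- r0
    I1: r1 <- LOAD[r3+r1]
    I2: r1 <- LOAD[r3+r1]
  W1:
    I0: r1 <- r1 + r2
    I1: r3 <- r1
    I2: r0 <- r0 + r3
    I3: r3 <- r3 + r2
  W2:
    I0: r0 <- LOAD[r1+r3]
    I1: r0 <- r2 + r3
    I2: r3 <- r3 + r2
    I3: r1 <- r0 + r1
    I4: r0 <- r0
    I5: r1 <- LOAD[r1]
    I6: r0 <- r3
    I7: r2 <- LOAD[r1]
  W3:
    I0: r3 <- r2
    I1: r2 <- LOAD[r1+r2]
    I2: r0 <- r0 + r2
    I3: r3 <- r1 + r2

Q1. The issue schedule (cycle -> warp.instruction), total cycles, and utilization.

cycle 0: W0.I0
cycle 1: W1.I0
cycle 2: W2.I0
cycle 3: W3.I0
cycle 4: W0.I1
cycle 5: W1.I1
cycle 6: W3.I1
cycle 7: W1.I2
cycle 8: W1.I3
cycle 9: W2.I1
cycle 10: W2.I2
cycle 11: W0.I2
cycle 12: W2.I3
cycle 13: W3.I2
cycle 14: W2.I4
cycle 15: W3.I3
cycle 16: W2.I5
cycle 17: W2.I6
cycle 18: idle
cycle 19: idle
cycle 20: idle
cycle 21: idle
cycle 22: idle
cycle 23: W2.I7

Answer: 24 cycles, utilization 19/24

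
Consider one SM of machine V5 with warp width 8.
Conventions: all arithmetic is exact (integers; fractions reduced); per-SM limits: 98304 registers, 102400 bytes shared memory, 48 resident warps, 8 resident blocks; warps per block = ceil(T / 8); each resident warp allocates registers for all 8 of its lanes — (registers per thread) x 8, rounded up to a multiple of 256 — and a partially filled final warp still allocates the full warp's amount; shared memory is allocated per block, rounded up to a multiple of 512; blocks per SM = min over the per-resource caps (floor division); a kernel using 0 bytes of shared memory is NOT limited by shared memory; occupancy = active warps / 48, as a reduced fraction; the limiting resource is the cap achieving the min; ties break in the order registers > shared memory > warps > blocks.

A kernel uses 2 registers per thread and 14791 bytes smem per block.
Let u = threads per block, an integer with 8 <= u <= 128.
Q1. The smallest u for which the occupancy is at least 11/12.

Answer: u = 57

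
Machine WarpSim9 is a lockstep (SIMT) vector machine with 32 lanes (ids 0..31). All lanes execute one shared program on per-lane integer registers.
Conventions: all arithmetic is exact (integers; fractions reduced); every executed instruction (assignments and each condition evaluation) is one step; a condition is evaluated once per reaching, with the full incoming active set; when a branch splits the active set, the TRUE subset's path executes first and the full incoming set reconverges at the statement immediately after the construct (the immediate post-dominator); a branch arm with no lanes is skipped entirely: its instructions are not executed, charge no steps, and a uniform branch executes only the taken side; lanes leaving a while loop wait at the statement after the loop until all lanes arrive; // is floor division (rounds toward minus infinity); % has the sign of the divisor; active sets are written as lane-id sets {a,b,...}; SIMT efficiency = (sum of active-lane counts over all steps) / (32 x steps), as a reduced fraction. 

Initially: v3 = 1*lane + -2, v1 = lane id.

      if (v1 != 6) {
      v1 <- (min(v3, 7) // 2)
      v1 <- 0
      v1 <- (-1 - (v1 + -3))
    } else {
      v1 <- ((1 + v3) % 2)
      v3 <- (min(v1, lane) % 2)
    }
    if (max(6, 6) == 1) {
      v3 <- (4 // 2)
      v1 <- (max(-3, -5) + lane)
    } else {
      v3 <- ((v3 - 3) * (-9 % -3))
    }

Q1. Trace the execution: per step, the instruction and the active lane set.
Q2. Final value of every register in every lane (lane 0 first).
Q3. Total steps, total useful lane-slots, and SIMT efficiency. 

step 0: eval (v1 != 6)               {0,1,2,3,4,5,6,7,8,9,10,11,12,13,14,15,16,17,18,19,20,21,22,23,24,25,26,27,28,29,30,31}
step 1: v1 <- (min(v3, 7) // 2)      {0,1,2,3,4,5,7,8,9,10,11,12,13,14,15,16,17,18,19,20,21,22,23,24,25,26,27,28,29,30,31}
step 2: v1 <- 0                      {0,1,2,3,4,5,7,8,9,10,11,12,13,14,15,16,17,18,19,20,21,22,23,24,25,26,27,28,29,30,31}
step 3: v1 <- (-1 - (v1 + -3))       {0,1,2,3,4,5,7,8,9,10,11,12,13,14,15,16,17,18,19,20,21,22,23,24,25,26,27,28,29,30,31}
step 4: v1 <- ((1 + v3) % 2)         {6}
step 5: v3 <- (min(v1, lane) % 2)    {6}
step 6: eval (max(6, 6) == 1)        {0,1,2,3,4,5,6,7,8,9,10,11,12,13,14,15,16,17,18,19,20,21,22,23,24,25,26,27,28,29,30,31}
step 7: v3 <- ((v3 - 3) * (-9 % -3)) {0,1,2,3,4,5,6,7,8,9,10,11,12,13,14,15,16,17,18,19,20,21,22,23,24,25,26,27,28,29,30,31}

Answer: 8 steps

v3: 0,0,0,0,0,0,0,0,0,0,0,0,0,0,0,0,0,0,0,0,0,0,0,0,0,0,0,0,0,0,0,0
v1: 2,2,2,2,2,2,1,2,2,2,2,2,2,2,2,2,2,2,2,2,2,2,2,2,2,2,2,2,2,2,2,2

steps = 8; useful = 191; efficiency = 191/256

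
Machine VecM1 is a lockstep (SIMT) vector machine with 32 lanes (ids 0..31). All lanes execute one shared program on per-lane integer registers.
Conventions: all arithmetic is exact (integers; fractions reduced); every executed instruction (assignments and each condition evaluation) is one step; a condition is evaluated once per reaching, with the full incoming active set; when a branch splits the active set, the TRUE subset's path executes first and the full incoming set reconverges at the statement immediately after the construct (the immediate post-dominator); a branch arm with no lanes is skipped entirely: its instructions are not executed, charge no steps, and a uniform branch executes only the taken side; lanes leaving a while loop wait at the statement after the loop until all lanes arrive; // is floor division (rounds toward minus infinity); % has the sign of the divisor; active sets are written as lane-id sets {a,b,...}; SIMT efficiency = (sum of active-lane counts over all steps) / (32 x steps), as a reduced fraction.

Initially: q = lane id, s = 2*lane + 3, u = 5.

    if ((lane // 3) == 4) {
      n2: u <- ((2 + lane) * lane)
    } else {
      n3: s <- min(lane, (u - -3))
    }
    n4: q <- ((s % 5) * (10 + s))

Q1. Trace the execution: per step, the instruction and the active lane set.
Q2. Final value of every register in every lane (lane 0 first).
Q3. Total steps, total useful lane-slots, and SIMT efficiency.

step 0: eval ((lane // 3) == 4)      {0,1,2,3,4,5,6,7,8,9,10,11,12,13,14,15,16,17,18,19,20,21,22,23,24,25,26,27,28,29,30,31}
step 1: u <- ((2 + lane) * lane)     {12,13,14}
step 2: s <- min(lane, (u - -3))     {0,1,2,3,4,5,6,7,8,9,10,11,15,16,17,18,19,20,21,22,23,24,25,26,27,28,29,30,31}
step 3: q <- ((s % 5) * (10 + s))    {0,1,2,3,4,5,6,7,8,9,10,11,12,13,14,15,16,17,18,19,20,21,22,23,24,25,26,27,28,29,30,31}

Answer: 4 steps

q: 0,11,24,39,56,0,16,34,54,54,54,54,74,156,41,54,54,54,54,54,54,54,54,54,54,54,54,54,54,54,54,54
s: 0,1,2,3,4,5,6,7,8,8,8,8,27,29,31,8,8,8,8,8,8,8,8,8,8,8,8,8,8,8,8,8
u: 5,5,5,5,5,5,5,5,5,5,5,5,168,195,224,5,5,5,5,5,5,5,5,5,5,5,5,5,5,5,5,5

steps = 4; useful = 96; efficiency = 96/128 = 3/4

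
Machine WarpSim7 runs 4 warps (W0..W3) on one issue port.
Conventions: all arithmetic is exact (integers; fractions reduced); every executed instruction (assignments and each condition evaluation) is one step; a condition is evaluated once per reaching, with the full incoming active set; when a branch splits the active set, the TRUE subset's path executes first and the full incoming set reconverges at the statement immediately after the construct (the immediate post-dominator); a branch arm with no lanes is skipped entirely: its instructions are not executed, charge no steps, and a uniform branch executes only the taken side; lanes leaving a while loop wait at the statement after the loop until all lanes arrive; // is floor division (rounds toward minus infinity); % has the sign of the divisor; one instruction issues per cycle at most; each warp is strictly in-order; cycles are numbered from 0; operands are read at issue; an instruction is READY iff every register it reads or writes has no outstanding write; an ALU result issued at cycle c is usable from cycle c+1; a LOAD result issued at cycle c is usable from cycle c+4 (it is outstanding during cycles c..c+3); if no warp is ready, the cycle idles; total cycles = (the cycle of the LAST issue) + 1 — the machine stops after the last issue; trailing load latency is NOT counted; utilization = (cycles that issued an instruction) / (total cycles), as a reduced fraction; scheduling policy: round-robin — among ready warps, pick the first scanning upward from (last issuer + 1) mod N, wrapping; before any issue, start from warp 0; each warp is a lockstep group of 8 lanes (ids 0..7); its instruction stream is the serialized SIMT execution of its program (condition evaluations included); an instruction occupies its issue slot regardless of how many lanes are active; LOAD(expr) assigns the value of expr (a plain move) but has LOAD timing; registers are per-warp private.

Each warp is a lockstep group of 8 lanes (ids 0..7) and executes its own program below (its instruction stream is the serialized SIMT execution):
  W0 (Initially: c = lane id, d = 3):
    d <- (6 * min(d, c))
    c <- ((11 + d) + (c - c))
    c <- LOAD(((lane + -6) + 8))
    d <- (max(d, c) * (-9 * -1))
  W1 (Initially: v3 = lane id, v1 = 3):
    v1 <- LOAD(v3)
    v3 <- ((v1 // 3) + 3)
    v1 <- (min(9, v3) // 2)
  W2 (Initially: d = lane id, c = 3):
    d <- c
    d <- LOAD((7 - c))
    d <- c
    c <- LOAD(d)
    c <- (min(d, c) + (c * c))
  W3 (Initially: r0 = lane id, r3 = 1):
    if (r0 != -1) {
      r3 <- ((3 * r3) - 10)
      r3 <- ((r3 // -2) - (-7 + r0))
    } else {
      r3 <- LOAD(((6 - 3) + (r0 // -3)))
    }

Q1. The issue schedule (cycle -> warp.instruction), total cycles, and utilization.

cycle 0: W0.I0
cycle 1: W1.I0
cycle 2: W2.I0
cycle 3: W3.I0
cycle 4: W0.I1
cycle 5: W1.I1
cycle 6: W2.I1
cycle 7: W3.I1
cycle 8: W0.I2
cycle 9: W1.I2
cycle 10: W2.I2
cycle 11: W3.I2
cycle 12: W0.I3
cycle 13: W2.I3
cycle 14: idle
cycle 15: idle
cycle 16: idle
cycle 17: W2.I4

Answer: 18 cycles, utilization 5/6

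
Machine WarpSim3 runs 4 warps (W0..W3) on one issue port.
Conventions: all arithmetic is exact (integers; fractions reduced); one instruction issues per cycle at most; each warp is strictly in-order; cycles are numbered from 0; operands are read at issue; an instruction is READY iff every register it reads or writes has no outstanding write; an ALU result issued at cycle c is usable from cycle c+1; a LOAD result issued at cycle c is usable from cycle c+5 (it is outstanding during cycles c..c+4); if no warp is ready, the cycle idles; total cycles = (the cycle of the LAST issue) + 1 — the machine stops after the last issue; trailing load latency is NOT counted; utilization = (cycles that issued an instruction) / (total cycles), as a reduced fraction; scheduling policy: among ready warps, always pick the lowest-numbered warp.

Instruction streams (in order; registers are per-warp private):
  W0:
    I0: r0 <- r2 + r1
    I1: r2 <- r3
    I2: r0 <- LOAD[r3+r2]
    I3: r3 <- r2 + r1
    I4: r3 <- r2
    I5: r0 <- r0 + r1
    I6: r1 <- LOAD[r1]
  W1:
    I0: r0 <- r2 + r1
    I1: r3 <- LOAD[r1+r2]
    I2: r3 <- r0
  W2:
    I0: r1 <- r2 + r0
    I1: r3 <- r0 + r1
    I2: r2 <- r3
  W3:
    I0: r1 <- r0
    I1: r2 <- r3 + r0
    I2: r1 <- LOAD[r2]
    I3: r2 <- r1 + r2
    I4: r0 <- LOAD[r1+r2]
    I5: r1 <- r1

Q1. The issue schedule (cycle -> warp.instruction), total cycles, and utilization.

cycle 0: W0.I0
cycle 1: W0.I1
cycle 2: W0.I2
cycle 3: W0.I3
cycle 4: W0.I4
cycle 5: W1.I0
cycle 6: W1.I1
cycle 7: W0.I5
cycle 8: W0.I6
cycle 9: W2.I0
cycle 10: W2.I1
cycle 11: W1.I2
cycle 12: W2.I2
cycle 13: W3.I0
cycle 14: W3.I1
cycle 15: W3.I2
cycle 16: idle
cycle 17: idle
cycle 18: idle
cycle 19: idle
cycle 20: W3.I3
cycle 21: W3.I4
cycle 22: W3.I5

Answer: 23 cycles, utilization 19/23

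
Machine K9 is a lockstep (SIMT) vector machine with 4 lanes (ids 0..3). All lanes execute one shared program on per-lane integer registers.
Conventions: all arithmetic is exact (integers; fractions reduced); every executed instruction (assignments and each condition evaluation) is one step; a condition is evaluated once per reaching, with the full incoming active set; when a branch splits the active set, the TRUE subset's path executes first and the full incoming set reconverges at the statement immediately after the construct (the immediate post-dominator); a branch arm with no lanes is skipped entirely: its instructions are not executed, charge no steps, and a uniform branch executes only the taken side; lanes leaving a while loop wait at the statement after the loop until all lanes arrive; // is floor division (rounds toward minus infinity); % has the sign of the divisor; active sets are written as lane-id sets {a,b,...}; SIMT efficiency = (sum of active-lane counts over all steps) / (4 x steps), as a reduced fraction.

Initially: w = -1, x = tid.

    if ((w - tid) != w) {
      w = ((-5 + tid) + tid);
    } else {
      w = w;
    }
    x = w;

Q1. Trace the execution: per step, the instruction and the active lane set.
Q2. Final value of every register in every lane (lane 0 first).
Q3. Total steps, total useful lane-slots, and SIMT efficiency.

step 0: eval ((w - tid) != w)        {0,1,2,3}
step 1: w <- ((-5 + tid) + tid)      {1,2,3}
step 2: w <- w                       {0}
step 3: x <- w                       {0,1,2,3}

Answer: 4 steps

w: -1,-3,-1,1
x: -1,-3,-1,1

steps = 4; useful = 12; efficiency = 12/16 = 3/4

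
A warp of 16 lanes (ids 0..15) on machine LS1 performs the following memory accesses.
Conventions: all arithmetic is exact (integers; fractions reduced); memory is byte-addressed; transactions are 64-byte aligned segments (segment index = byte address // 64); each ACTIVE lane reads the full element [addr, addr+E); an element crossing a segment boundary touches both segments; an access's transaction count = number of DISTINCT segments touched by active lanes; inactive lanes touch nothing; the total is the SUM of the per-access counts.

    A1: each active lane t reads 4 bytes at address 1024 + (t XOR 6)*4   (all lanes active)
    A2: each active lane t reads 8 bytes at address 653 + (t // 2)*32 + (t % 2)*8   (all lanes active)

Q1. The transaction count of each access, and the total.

A1: 1 transaction
A2: 4 transactions

Answer: 1,4; total 5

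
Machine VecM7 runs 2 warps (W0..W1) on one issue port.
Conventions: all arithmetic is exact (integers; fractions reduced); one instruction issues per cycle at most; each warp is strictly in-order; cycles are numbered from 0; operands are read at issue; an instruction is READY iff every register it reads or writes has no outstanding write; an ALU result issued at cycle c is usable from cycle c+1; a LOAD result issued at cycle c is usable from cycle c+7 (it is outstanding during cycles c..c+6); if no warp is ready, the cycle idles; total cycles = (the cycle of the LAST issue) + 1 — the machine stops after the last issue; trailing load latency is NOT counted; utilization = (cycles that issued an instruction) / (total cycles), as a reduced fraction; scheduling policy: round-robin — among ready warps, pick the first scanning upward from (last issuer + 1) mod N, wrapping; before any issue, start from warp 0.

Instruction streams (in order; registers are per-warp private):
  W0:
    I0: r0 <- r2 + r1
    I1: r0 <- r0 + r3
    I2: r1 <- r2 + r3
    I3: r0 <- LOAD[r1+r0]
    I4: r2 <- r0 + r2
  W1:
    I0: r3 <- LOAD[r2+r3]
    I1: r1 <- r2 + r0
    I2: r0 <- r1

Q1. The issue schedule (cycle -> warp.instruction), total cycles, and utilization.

cycle 0: W0.I0
cycle 1: W1.I0
cycle 2: W0.I1
cycle 3: W1.I1
cycle 4: W0.I2
cycle 5: W1.I2
cycle 6: W0.I3
cycle 7: idle
cycle 8: idle
cycle 9: idle
cycle 10: idle
cycle 11: idle
cycle 12: idle
cycle 13: W0.I4

Answer: 14 cycles, utilization 4/7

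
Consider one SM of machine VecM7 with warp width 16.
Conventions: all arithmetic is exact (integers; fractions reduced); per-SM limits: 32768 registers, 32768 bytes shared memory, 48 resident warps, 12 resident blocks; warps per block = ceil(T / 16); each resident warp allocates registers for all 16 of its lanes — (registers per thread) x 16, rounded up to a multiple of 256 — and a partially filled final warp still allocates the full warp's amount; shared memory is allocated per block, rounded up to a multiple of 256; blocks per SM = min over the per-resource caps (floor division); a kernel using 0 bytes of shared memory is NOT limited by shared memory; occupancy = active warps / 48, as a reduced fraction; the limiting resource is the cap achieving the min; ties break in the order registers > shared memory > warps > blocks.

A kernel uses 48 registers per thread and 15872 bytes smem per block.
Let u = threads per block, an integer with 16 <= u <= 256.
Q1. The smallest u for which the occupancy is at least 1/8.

Answer: u = 33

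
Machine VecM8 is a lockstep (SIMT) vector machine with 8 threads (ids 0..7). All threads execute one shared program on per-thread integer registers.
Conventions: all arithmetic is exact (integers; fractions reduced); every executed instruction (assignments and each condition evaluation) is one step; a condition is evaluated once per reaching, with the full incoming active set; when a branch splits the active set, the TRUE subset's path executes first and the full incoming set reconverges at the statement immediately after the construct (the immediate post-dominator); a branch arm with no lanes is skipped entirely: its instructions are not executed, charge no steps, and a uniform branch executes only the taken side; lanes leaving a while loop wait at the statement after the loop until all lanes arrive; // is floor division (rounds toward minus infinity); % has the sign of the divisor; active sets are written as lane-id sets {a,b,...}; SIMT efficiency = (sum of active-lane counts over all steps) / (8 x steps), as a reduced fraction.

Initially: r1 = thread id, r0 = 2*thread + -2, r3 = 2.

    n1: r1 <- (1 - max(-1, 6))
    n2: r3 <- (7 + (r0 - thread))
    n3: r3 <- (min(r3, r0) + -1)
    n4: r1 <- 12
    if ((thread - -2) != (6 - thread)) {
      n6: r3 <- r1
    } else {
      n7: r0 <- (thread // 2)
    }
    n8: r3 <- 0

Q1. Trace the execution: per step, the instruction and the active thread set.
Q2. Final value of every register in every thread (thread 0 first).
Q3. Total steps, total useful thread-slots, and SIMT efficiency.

step 0: r1 <- (1 - max(-1, 6))       {0,1,2,3,4,5,6,7}
step 1: r3 <- (7 + (r0 - thread))    {0,1,2,3,4,5,6,7}
step 2: r3 <- (min(r3, r0) + -1)     {0,1,2,3,4,5,6,7}
step 3: r1 <- 12                     {0,1,2,3,4,5,6,7}
step 4: eval ((thread - -2) != (6 - thread)) {0,1,2,3,4,5,6,7}
step 5: r3 <- r1                     {0,1,3,4,5,6,7}
step 6: r0 <- (thread // 2)          {2}
step 7: r3 <- 0                      {0,1,2,3,4,5,6,7}

Answer: 8 steps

r1: 12,12,12,12,12,12,12,12
r0: -2,0,1,4,6,8,10,12
r3: 0,0,0,0,0,0,0,0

steps = 8; useful = 56; efficiency = 56/64 = 7/8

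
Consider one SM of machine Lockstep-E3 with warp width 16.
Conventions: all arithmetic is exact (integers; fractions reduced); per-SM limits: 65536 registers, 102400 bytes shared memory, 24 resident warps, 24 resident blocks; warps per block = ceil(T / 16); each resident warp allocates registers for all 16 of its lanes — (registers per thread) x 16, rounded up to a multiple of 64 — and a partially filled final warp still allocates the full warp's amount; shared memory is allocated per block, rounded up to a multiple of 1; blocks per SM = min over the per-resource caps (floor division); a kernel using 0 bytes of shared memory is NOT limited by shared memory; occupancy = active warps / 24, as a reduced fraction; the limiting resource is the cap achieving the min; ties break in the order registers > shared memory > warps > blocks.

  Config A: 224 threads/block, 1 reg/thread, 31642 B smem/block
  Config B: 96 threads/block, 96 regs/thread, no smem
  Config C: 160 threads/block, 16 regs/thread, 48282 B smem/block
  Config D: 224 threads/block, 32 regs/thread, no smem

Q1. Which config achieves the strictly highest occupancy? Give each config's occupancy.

occupancies: A 7/12, B 1, C 5/6, D 7/12

Answer: B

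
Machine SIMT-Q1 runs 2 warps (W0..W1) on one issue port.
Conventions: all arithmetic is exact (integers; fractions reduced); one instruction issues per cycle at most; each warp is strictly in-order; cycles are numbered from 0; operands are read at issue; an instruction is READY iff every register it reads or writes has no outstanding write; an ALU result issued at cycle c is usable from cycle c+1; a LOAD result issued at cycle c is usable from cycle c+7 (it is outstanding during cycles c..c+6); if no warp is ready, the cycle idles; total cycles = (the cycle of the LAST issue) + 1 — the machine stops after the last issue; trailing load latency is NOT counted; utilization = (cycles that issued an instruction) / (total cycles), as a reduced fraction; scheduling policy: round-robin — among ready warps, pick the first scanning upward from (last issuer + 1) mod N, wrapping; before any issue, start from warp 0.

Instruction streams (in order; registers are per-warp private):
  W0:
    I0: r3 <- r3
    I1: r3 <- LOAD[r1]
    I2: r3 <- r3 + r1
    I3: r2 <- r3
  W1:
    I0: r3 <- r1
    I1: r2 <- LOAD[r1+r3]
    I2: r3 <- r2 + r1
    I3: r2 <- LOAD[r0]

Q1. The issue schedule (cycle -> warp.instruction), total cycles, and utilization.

cycle 0: W0.I0
cycle 1: W1.I0
cycle 2: W0.I1
cycle 3: W1.I1
cycle 4: idle
cycle 5: idle
cycle 6: idle
cycle 7: idle
cycle 8: idle
cycle 9: W0.I2
cycle 10: W1.I2
cycle 11: W0.I3
cycle 12: W1.I3

Answer: 13 cycles, utilization 8/13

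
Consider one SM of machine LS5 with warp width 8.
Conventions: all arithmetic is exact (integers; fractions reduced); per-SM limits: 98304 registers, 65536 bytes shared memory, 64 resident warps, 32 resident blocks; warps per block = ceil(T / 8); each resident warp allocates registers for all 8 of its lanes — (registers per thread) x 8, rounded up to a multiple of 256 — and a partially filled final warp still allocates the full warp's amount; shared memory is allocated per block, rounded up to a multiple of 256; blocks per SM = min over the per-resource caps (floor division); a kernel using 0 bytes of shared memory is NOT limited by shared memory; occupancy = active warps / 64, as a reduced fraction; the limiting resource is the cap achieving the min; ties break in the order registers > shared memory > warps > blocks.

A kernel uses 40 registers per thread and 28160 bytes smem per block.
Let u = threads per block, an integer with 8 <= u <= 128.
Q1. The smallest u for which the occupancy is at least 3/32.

Answer: u = 17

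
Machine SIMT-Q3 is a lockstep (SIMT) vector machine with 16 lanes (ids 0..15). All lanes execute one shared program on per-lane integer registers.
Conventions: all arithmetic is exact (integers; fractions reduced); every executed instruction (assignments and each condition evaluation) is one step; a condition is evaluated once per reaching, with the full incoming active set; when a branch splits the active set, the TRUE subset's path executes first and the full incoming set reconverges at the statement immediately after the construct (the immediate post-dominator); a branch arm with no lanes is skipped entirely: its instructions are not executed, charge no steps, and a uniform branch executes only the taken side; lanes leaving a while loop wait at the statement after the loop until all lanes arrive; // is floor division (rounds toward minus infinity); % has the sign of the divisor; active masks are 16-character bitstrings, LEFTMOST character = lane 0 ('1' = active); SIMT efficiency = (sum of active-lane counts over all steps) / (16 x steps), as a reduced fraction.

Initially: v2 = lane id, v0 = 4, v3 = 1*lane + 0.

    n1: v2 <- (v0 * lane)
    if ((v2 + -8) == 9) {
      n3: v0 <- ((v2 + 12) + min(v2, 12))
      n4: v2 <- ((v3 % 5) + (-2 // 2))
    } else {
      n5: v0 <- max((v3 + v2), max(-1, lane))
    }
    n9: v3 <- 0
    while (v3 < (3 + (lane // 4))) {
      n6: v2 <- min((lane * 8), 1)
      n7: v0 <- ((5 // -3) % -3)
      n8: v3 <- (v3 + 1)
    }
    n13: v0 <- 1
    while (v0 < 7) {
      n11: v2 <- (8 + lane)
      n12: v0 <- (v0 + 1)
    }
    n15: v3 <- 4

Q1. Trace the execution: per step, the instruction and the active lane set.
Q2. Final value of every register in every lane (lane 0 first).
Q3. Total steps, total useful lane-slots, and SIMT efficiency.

step 0: v2 <- (v0 * lane)            1111111111111111
step 1: eval ((v2 + -8) == 9)        1111111111111111
step 2: v0 <- max((v3 + v2), max(-1, lane)) 1111111111111111
step 3: v3 <- 0                      1111111111111111
step 4: eval (v3 < (3 + (lane // 4))) 1111111111111111
step 5: v2 <- min((lane * 8), 1)     1111111111111111
step 6: v0 <- ((5 // -3) % -3)       1111111111111111
step 7: v3 <- (v3 + 1)               1111111111111111
step 8: eval (v3 < (3 + (lane // 4))) 1111111111111111
step 9: v2 <- min((lane * 8), 1)     1111111111111111
step 10: v0 <- ((5 // -3) % -3)       1111111111111111
step 11: v3 <- (v3 + 1)               1111111111111111
step 12: eval (v3 < (3 + (lane // 4))) 1111111111111111
step 13: v2 <- min((lane * 8), 1)     1111111111111111
step 14: v0 <- ((5 // -3) % -3)       1111111111111111
step 15: v3 <- (v3 + 1)               1111111111111111
step 16: eval (v3 < (3 + (lane // 4))) 1111111111111111
step 17: v2 <- min((lane * 8), 1)     0000111111111111
step 18: v0 <- ((5 // -3) % -3)       0000111111111111
step 19: v3 <- (v3 + 1)               0000111111111111
step 20: eval (v3 < (3 + (lane // 4))) 0000111111111111
step 21: v2 <- min((lane * 8), 1)     0000000011111111
step 22: v0 <- ((5 // -3) % -3)       0000000011111111
step 23: v3 <- (v3 + 1)               0000000011111111
step 24: eval (v3 < (3 + (lane // 4))) 0000000011111111
step 25: v2 <- min((lane * 8), 1)     0000000000001111
step 26: v0 <- ((5 // -3) % -3)       0000000000001111
step 27: v3 <- (v3 + 1)               0000000000001111
step 28: eval (v3 < (3 + (lane // 4))) 0000000000001111
step 29: v0 <- 1                      1111111111111111
step 30: eval (v0 < 7)                1111111111111111
step 31: v2 <- (8 + lane)             1111111111111111
step 32: v0 <- (v0 + 1)               1111111111111111
step 33: eval (v0 < 7)                1111111111111111
step 34: v2 <- (8 + lane)             1111111111111111
step 35: v0 <- (v0 + 1)               1111111111111111
step 36: eval (v0 < 7)                1111111111111111
step 37: v2 <- (8 + lane)             1111111111111111
step 38: v0 <- (v0 + 1)               1111111111111111
step 39: eval (v0 < 7)                1111111111111111
step 40: v2 <- (8 + lane)             1111111111111111
step 41: v0 <- (v0 + 1)               1111111111111111
step 42: eval (v0 < 7)                1111111111111111
step 43: v2 <- (8 + lane)             1111111111111111
step 44: v0 <- (v0 + 1)               1111111111111111
step 45: eval (v0 < 7)                1111111111111111
step 46: v2 <- (8 + lane)             1111111111111111
step 47: v0 <- (v0 + 1)               1111111111111111
step 48: eval (v0 < 7)                1111111111111111
step 49: v3 <- 4                      1111111111111111

Answer: 50 steps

v2: 8,9,10,11,12,13,14,15,16,17,18,19,20,21,22,23
v0: 7,7,7,7,7,7,7,7,7,7,7,7,7,7,7,7
v3: 4,4,4,4,4,4,4,4,4,4,4,4,4,4,4,4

steps = 50; useful = 704; efficiency = 704/800 = 22/25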